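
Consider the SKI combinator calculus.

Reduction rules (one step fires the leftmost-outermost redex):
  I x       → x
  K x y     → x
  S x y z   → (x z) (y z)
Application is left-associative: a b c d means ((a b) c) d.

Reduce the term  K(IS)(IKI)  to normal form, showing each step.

  start: K(IS)(IKI)
  →1  IS
  →2  S

Answer: normal form = S  (in 2 steps)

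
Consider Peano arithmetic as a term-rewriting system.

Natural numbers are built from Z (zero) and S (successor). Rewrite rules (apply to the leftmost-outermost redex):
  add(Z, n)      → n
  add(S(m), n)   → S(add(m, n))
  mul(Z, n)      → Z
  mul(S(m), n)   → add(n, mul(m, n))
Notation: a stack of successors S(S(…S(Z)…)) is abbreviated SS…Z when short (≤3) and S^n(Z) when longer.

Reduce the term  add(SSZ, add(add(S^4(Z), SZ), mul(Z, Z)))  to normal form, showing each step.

  start: add(SSZ, add(add(S^4(Z), SZ), mul(Z, Z)))
  →1  S(add(SZ, add(add(S^4(Z), SZ), mul(Z, Z))))
  →2  S(S(add(Z, add(add(S^4(Z), SZ), mul(Z, Z)))))
  →3  S(S(add(add(S^4(Z), SZ), mul(Z, Z))))
  →4  S(S(add(S(add(SSSZ, SZ)), mul(Z, Z))))
  →5  S(S(S(add(add(SSSZ, SZ), mul(Z, Z)))))
  →6  S(S(S(add(S(add(SSZ, SZ)), mul(Z, Z)))))
  →7  S(S(S(S(add(add(SSZ, SZ), mul(Z, Z))))))
  →8  S(S(S(S(add(S(add(SZ, SZ)), mul(Z, Z))))))
  →9  S(S(S(S(S(add(add(SZ, SZ), mul(Z, Z)))))))
  →10  S(S(S(S(S(add(S(add(Z, SZ)), mul(Z, Z)))))))
  →11  S(S(S(S(S(S(add(add(Z, SZ), mul(Z, Z))))))))
  →12  S(S(S(S(S(S(add(SZ, mul(Z, Z))))))))
  →13  S(S(S(S(S(S(S(add(Z, mul(Z, Z)))))))))
  →14  S(S(S(S(S(S(S(mul(Z, Z))))))))
  →15  S^7(Z)

Answer: normal form = S^7(Z)  (in 15 steps)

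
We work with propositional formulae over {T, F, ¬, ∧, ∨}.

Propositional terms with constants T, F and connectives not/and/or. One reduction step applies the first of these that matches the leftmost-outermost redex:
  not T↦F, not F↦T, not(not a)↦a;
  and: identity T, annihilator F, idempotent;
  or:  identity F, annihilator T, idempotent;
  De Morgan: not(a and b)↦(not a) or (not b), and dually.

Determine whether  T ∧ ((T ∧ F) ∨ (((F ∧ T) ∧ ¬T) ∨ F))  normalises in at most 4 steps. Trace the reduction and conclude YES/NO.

Answer: NO — after 4 steps the term is (F ∧ T) ∧ ¬T, not yet normal

Reduction:
  start: T ∧ ((T ∧ F) ∨ (((F ∧ T) ∧ ¬T) ∨ F))
  →1  (T ∧ F) ∨ (((F ∧ T) ∧ ¬T) ∨ F)
  →2  F ∨ (((F ∧ T) ∧ ¬T) ∨ F)
  →3  ((F ∧ T) ∧ ¬T) ∨ F
  →4  (F ∧ T) ∧ ¬T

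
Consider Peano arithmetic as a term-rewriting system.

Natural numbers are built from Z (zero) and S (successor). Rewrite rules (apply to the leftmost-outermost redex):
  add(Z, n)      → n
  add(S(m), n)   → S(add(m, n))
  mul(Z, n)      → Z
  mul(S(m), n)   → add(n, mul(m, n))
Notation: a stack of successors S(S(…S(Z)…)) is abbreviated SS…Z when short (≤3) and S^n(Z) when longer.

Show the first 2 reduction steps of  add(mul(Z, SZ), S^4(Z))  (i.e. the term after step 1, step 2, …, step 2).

  start: add(mul(Z, SZ), S^4(Z))
  step 1: add(Z, S^4(Z))
  step 2: S^4(Z)

Answer: after 2 steps: S^4(Z)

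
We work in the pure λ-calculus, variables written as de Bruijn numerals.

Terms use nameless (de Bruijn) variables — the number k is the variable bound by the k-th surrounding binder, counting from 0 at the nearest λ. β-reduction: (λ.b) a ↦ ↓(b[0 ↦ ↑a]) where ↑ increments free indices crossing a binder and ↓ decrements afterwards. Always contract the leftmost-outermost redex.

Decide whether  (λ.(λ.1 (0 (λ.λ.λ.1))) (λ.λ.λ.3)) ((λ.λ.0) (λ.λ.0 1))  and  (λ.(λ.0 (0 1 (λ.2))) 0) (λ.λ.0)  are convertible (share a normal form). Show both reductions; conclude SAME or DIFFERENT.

Answer: DIFFERENT — A ⇓ λ.λ.λ.0, B ⇓ λ.0

Reduction:
Term A:
  start: (λ.(λ.1 (0 (λ.λ.λ.1))) (λ.λ.λ.3)) ((λ.λ.0) (λ.λ.0 1))
  →1  (λ.(λ.λ.0) (λ.λ.0 1) (0 (λ.λ.λ.1))) (λ.λ.λ.(λ.λ.0) (λ.λ.0 1))
  →2  (λ.λ.0) (λ.λ.0 1) ((λ.λ.λ.(λ.λ.0) (λ.λ.0 1)) (λ.λ.λ.1))
  →3  (λ.0) ((λ.λ.λ.(λ.λ.0) (λ.λ.0 1)) (λ.λ.λ.1))
  →4  (λ.λ.λ.(λ.λ.0) (λ.λ.0 1)) (λ.λ.λ.1)
  →5  λ.λ.(λ.λ.0) (λ.λ.0 1)
  →6  λ.λ.λ.0

Term B:
  start: (λ.(λ.0 (0 1 (λ.2))) 0) (λ.λ.0)
  →1  (λ.0 (0 (λ.λ.0) (λ.λ.λ.0))) (λ.λ.0)
  →2  (λ.λ.0) ((λ.λ.0) (λ.λ.0) (λ.λ.λ.0))
  →3  λ.0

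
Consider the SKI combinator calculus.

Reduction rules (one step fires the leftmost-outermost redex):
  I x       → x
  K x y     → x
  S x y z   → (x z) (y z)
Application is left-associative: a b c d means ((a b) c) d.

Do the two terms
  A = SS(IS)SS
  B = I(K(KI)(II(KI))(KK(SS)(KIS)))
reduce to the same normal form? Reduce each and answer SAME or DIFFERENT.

Term A:
  start: SS(IS)SS
  →1  SS(ISS)S
  →2  SS(ISSS)
  →3  SS(SSS)

Term B:
  start: I(K(KI)(II(KI))(KK(SS)(KIS)))
  →1  K(KI)(II(KI))(KK(SS)(KIS))
  →2  KI(KK(SS)(KIS))
  →3  I

Answer: DIFFERENT — A ⇓ SS(SSS), B ⇓ I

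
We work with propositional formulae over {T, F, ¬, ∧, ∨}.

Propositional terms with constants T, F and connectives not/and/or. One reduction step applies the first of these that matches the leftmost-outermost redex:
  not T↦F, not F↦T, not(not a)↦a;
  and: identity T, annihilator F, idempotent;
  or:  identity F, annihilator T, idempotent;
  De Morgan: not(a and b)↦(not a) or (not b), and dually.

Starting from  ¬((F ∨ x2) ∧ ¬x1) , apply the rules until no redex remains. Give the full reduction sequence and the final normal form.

Answer: normal form = ¬x2 ∨ x1  (in 5 steps)

Working:
  start: ¬((F ∨ x2) ∧ ¬x1)
  step 1: ¬(F ∨ x2) ∨ ¬¬x1
  step 2: (¬F ∧ ¬x2) ∨ ¬¬x1
  step 3: (T ∧ ¬x2) ∨ ¬¬x1
  step 4: ¬x2 ∨ ¬¬x1
  step 5: ¬x2 ∨ x1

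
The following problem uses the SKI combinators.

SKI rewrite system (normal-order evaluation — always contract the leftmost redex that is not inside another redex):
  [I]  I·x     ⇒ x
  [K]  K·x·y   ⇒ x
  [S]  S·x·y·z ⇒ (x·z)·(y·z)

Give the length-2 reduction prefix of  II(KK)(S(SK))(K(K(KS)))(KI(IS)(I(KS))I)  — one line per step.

Answer: after 2 steps: KK(S(SK))(K(K(KS)))(KI(IS)(I(KS))I)

Derivation:
  start: II(KK)(S(SK))(K(K(KS)))(KI(IS)(I(KS))I)
  step 1: I(KK)(S(SK))(K(K(KS)))(KI(IS)(I(KS))I)
  step 2: KK(S(SK))(K(K(KS)))(KI(IS)(I(KS))I)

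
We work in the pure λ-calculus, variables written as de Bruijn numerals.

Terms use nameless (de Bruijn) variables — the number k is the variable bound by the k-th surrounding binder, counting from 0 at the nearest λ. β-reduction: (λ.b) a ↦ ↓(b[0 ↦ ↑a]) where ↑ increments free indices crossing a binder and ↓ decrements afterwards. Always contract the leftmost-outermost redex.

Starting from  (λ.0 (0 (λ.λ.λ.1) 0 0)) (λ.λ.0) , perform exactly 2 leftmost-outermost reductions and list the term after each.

Answer: after 2 steps: λ.0

Reduction:
  start: (λ.0 (0 (λ.λ.λ.1) 0 0)) (λ.λ.0)
  step 1: (λ.λ.0) ((λ.λ.0) (λ.λ.λ.1) (λ.λ.0) (λ.λ.0))
  step 2: λ.0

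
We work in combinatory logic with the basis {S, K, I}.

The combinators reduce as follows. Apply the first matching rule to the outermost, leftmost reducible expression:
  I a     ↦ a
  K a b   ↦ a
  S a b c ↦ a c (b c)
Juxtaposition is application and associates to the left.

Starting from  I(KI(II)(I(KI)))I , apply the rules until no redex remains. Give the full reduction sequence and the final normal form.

  start: I(KI(II)(I(KI)))I
  →1  KI(II)(I(KI))I
  →2  I(I(KI))I
  →3  I(KI)I
  →4  KII
  →5  I

Answer: normal form = I  (in 5 steps)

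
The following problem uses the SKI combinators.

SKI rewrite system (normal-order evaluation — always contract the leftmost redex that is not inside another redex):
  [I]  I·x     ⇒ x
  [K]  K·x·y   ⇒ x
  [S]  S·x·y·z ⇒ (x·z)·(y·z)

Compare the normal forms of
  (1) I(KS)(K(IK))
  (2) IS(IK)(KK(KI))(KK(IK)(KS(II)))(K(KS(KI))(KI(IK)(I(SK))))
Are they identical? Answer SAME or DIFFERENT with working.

Answer: SAME — A ⇓ S, B ⇓ S

Derivation:
Term A:
  start: I(KS)(K(IK))
  step 1: KS(K(IK))
  step 2: S

Term B:
  start: IS(IK)(KK(KI))(KK(IK)(KS(II)))(K(KS(KI))(KI(IK)(I(SK))))
  step 1: S(IK)(KK(KI))(KK(IK)(KS(II)))(K(KS(KI))(KI(IK)(I(SK))))
  step 2: IK(KK(IK)(KS(II)))(KK(KI)(KK(IK)(KS(II))))(K(KS(KI))(KI(IK)(I(SK))))
  step 3: K(KK(IK)(KS(II)))(KK(KI)(KK(IK)(KS(II))))(K(KS(KI))(KI(IK)(I(SK))))
  step 4: KK(IK)(KS(II))(K(KS(KI))(KI(IK)(I(SK))))
  step 5: K(KS(II))(K(KS(KI))(KI(IK)(I(SK))))
  step 6: KS(II)
  step 7: S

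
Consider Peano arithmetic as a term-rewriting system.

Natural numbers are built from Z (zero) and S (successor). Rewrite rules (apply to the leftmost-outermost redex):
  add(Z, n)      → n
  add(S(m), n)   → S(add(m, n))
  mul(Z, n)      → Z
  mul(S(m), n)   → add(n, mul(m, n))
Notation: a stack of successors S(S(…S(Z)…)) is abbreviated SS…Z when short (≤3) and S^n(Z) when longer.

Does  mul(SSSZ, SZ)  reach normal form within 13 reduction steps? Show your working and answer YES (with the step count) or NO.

  start: mul(SSSZ, SZ)
  step 1: add(SZ, mul(SSZ, SZ))
  step 2: S(add(Z, mul(SSZ, SZ)))
  step 3: S(mul(SSZ, SZ))
  step 4: S(add(SZ, mul(SZ, SZ)))
  step 5: S(S(add(Z, mul(SZ, SZ))))
  step 6: S(S(mul(SZ, SZ)))
  step 7: S(S(add(SZ, mul(Z, SZ))))
  step 8: S(S(S(add(Z, mul(Z, SZ)))))
  step 9: S(S(S(mul(Z, SZ))))
  step 10: SSSZ

Answer: YES — reaches normal form SSSZ in 10 ≤ 13 steps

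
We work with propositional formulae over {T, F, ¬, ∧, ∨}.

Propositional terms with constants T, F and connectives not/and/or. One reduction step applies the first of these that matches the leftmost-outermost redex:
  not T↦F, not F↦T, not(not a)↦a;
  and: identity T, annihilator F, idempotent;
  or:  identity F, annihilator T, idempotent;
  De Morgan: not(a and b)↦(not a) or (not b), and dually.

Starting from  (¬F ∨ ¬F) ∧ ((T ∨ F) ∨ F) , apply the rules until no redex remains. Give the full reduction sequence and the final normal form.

Answer: normal form = T  (in 5 steps)

Derivation:
  start: (¬F ∨ ¬F) ∧ ((T ∨ F) ∨ F)
  step 1: ¬F ∧ ((T ∨ F) ∨ F)
  step 2: T ∧ ((T ∨ F) ∨ F)
  step 3: (T ∨ F) ∨ F
  step 4: T ∨ F
  step 5: T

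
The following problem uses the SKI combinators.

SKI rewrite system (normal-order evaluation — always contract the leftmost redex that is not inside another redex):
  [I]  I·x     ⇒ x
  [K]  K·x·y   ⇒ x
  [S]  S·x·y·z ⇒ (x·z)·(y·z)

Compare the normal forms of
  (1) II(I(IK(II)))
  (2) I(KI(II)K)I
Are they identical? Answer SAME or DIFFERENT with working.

Answer: SAME — A ⇓ KI, B ⇓ KI

Reduction:
Term A:
  start: II(I(IK(II)))
  →1  I(I(IK(II)))
  →2  I(IK(II))
  →3  IK(II)
  →4  K(II)
  →5  KI

Term B:
  start: I(KI(II)K)I
  →1  KI(II)KI
  →2  IKI
  →3  KI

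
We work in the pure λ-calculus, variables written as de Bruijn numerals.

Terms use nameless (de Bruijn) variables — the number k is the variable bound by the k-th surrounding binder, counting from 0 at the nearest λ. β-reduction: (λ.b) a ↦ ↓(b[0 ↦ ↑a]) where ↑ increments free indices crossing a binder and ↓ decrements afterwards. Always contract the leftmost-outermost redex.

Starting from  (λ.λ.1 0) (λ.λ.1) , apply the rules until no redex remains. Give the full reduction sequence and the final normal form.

Answer: normal form = λ.λ.1  (in 2 steps)

Working:
  start: (λ.λ.1 0) (λ.λ.1)
  →1  λ.(λ.λ.1) 0
  →2  λ.λ.1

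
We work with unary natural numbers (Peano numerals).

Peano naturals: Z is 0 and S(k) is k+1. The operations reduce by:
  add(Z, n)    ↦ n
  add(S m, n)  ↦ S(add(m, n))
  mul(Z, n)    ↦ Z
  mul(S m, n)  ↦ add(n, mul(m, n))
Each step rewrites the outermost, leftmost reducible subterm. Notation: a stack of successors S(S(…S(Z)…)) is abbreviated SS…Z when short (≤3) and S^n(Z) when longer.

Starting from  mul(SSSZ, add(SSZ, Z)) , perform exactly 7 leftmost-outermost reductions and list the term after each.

Answer: after 7 steps: S(S(mul(SSZ, add(SSZ, Z))))

Working:
  start: mul(SSSZ, add(SSZ, Z))
  [1] add(add(SSZ, Z), mul(SSZ, add(SSZ, Z)))
  [2] add(S(add(SZ, Z)), mul(SSZ, add(SSZ, Z)))
  [3] S(add(add(SZ, Z), mul(SSZ, add(SSZ, Z))))
  [4] S(add(S(add(Z, Z)), mul(SSZ, add(SSZ, Z))))
  [5] S(S(add(add(Z, Z), mul(SSZ, add(SSZ, Z)))))
  [6] S(S(add(Z, mul(SSZ, add(SSZ, Z)))))
  [7] S(S(mul(SSZ, add(SSZ, Z))))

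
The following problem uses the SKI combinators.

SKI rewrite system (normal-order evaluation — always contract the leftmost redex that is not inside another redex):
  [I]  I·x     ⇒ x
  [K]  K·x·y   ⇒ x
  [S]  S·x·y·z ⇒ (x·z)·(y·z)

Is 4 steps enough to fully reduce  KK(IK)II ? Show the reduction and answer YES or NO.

  start: KK(IK)II
  →1  KII
  →2  I

Answer: YES — reaches normal form I in 2 ≤ 4 steps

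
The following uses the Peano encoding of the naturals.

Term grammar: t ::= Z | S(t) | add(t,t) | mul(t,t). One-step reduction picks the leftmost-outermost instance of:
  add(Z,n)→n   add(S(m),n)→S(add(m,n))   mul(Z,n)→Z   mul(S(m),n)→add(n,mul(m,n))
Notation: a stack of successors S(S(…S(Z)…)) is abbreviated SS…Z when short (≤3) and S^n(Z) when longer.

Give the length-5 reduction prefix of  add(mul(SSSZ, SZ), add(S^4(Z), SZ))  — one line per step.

  start: add(mul(SSSZ, SZ), add(S^4(Z), SZ))
  step 1: add(add(SZ, mul(SSZ, SZ)), add(S^4(Z), SZ))
  step 2: add(S(add(Z, mul(SSZ, SZ))), add(S^4(Z), SZ))
  step 3: S(add(add(Z, mul(SSZ, SZ)), add(S^4(Z), SZ)))
  step 4: S(add(mul(SSZ, SZ), add(S^4(Z), SZ)))
  step 5: S(add(add(SZ, mul(SZ, SZ)), add(S^4(Z), SZ)))

Answer: after 5 steps: S(add(add(SZ, mul(SZ, SZ)), add(S^4(Z), SZ)))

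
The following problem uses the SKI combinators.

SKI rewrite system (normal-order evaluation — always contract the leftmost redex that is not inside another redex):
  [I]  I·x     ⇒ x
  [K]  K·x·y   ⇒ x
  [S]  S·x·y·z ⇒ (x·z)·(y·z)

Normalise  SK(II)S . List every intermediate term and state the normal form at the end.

  start: SK(II)S
  step 1: KS(IIS)
  step 2: S

Answer: normal form = S  (in 2 steps)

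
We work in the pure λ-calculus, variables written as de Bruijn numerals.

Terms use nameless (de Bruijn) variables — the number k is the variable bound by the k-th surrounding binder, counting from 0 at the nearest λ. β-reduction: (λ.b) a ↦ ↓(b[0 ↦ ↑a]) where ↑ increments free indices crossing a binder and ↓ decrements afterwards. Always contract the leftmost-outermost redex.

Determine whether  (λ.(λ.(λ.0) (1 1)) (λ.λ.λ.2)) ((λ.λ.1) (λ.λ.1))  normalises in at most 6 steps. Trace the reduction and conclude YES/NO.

  start: (λ.(λ.(λ.0) (1 1)) (λ.λ.λ.2)) ((λ.λ.1) (λ.λ.1))
  →1  (λ.(λ.0) ((λ.λ.1) (λ.λ.1) ((λ.λ.1) (λ.λ.1)))) (λ.λ.λ.2)
  →2  (λ.0) ((λ.λ.1) (λ.λ.1) ((λ.λ.1) (λ.λ.1)))
  →3  (λ.λ.1) (λ.λ.1) ((λ.λ.1) (λ.λ.1))
  →4  (λ.λ.λ.1) ((λ.λ.1) (λ.λ.1))
  →5  λ.λ.1

Answer: YES — reaches normal form λ.λ.1 in 5 ≤ 6 steps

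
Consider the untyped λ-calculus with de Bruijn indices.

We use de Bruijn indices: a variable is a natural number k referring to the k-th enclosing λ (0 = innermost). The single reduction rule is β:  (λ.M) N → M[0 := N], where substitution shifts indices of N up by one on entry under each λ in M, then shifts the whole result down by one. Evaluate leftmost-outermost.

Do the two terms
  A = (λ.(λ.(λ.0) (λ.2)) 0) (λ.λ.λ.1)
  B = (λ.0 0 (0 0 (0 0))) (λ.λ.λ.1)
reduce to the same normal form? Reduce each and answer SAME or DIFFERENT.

Answer: SAME — A ⇓ λ.λ.λ.λ.1, B ⇓ λ.λ.λ.λ.1

Reduction:
Term A:
  start: (λ.(λ.(λ.0) (λ.2)) 0) (λ.λ.λ.1)
  →1  (λ.(λ.0) (λ.λ.λ.λ.1)) (λ.λ.λ.1)
  →2  (λ.0) (λ.λ.λ.λ.1)
  →3  λ.λ.λ.λ.1

Term B:
  start: (λ.0 0 (0 0 (0 0))) (λ.λ.λ.1)
  →1  (λ.λ.λ.1) (λ.λ.λ.1) ((λ.λ.λ.1) (λ.λ.λ.1) ((λ.λ.λ.1) (λ.λ.λ.1)))
  →2  (λ.λ.1) ((λ.λ.λ.1) (λ.λ.λ.1) ((λ.λ.λ.1) (λ.λ.λ.1)))
  →3  λ.(λ.λ.λ.1) (λ.λ.λ.1) ((λ.λ.λ.1) (λ.λ.λ.1))
  →4  λ.(λ.λ.1) ((λ.λ.λ.1) (λ.λ.λ.1))
  →5  λ.λ.(λ.λ.λ.1) (λ.λ.λ.1)
  →6  λ.λ.λ.λ.1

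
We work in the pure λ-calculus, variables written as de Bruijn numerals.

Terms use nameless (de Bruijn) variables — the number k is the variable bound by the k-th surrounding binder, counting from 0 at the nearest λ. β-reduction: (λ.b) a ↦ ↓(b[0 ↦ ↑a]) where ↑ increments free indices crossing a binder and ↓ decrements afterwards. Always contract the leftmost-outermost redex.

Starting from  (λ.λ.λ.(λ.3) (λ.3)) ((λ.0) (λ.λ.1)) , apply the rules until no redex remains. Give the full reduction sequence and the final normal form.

  start: (λ.λ.λ.(λ.3) (λ.3)) ((λ.0) (λ.λ.1))
  step 1: λ.λ.(λ.(λ.0) (λ.λ.1)) (λ.(λ.0) (λ.λ.1))
  step 2: λ.λ.(λ.0) (λ.λ.1)
  step 3: λ.λ.λ.λ.1

Answer: normal form = λ.λ.λ.λ.1  (in 3 steps)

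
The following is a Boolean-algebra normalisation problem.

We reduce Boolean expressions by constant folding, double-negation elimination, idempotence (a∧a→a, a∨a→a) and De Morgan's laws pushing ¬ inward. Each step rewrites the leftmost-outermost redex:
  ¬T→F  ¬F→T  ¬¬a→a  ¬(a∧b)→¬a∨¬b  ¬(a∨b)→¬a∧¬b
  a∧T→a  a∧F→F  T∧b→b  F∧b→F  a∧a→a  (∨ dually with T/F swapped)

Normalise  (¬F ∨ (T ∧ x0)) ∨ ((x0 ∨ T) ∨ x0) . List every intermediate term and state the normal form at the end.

Answer: normal form = T  (in 3 steps)

Working:
  start: (¬F ∨ (T ∧ x0)) ∨ ((x0 ∨ T) ∨ x0)
  step 1: (T ∨ (T ∧ x0)) ∨ ((x0 ∨ T) ∨ x0)
  step 2: T ∨ ((x0 ∨ T) ∨ x0)
  step 3: T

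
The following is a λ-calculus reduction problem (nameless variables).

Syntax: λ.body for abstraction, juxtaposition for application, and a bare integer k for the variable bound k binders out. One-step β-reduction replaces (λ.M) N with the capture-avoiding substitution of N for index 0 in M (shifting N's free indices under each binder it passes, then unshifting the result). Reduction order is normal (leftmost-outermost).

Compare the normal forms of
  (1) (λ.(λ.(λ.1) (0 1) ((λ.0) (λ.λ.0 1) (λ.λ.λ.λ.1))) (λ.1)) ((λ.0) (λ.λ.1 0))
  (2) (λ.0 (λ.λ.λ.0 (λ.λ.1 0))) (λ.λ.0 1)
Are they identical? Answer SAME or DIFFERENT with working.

Answer: DIFFERENT — A ⇓ λ.λ.1 0, B ⇓ λ.0 (λ.λ.λ.0 (λ.λ.1 0))

Derivation:
Term A:
  start: (λ.(λ.(λ.1) (0 1) ((λ.0) (λ.λ.0 1) (λ.λ.λ.λ.1))) (λ.1)) ((λ.0) (λ.λ.1 0))
  step 1: (λ.(λ.1) (0 ((λ.0) (λ.λ.1 0))) ((λ.0) (λ.λ.0 1) (λ.λ.λ.λ.1))) (λ.(λ.0) (λ.λ.1 0))
  step 2: (λ.λ.(λ.0) (λ.λ.1 0)) ((λ.(λ.0) (λ.λ.1 0)) ((λ.0) (λ.λ.1 0))) ((λ.0) (λ.λ.0 1) (λ.λ.λ.λ.1))
  step 3: (λ.(λ.0) (λ.λ.1 0)) ((λ.0) (λ.λ.0 1) (λ.λ.λ.λ.1))
  step 4: (λ.0) (λ.λ.1 0)
  step 5: λ.λ.1 0

Term B:
  start: (λ.0 (λ.λ.λ.0 (λ.λ.1 0))) (λ.λ.0 1)
  step 1: (λ.λ.0 1) (λ.λ.λ.0 (λ.λ.1 0))
  step 2: λ.0 (λ.λ.λ.0 (λ.λ.1 0))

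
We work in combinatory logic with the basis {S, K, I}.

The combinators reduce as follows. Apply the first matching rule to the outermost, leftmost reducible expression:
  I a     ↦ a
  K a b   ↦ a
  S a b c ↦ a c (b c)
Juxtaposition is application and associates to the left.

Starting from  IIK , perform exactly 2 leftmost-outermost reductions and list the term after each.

  start: IIK
  [1] IK
  [2] K

Answer: after 2 steps: K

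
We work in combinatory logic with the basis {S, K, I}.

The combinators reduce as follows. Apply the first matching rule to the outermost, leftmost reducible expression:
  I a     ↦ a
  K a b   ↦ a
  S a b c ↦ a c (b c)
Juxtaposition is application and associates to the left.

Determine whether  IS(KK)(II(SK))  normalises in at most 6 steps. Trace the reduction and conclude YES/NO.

  start: IS(KK)(II(SK))
  →1  S(KK)(II(SK))
  →2  S(KK)(I(SK))
  →3  S(KK)(SK)

Answer: YES — reaches normal form S(KK)(SK) in 3 ≤ 6 steps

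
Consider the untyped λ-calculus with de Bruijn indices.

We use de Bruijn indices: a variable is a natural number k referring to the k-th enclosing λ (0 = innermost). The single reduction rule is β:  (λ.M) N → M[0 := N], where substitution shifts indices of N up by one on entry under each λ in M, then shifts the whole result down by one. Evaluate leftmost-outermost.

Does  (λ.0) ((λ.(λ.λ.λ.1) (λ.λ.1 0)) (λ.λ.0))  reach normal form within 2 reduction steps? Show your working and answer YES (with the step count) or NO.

Answer: NO — after 2 steps the term is (λ.λ.λ.1) (λ.λ.1 0), not yet normal

Derivation:
  start: (λ.0) ((λ.(λ.λ.λ.1) (λ.λ.1 0)) (λ.λ.0))
  →1  (λ.(λ.λ.λ.1) (λ.λ.1 0)) (λ.λ.0)
  →2  (λ.λ.λ.1) (λ.λ.1 0)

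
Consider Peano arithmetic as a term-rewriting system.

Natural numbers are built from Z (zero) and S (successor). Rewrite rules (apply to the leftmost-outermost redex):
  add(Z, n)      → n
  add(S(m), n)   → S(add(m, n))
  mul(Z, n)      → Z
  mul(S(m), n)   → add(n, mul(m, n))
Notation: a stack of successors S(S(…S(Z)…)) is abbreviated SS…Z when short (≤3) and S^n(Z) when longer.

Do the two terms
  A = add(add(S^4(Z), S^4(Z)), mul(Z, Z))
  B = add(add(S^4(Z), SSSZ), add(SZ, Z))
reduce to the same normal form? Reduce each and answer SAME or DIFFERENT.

Term A:
  start: add(add(S^4(Z), S^4(Z)), mul(Z, Z))
  →1  add(S(add(SSSZ, S^4(Z))), mul(Z, Z))
  →2  S(add(add(SSSZ, S^4(Z)), mul(Z, Z)))
  →3  S(add(S(add(SSZ, S^4(Z))), mul(Z, Z)))
  →4  S(S(add(add(SSZ, S^4(Z)), mul(Z, Z))))
  →5  S(S(add(S(add(SZ, S^4(Z))), mul(Z, Z))))
  →6  S(S(S(add(add(SZ, S^4(Z)), mul(Z, Z)))))
  →7  S(S(S(add(S(add(Z, S^4(Z))), mul(Z, Z)))))
  →8  S(S(S(S(add(add(Z, S^4(Z)), mul(Z, Z))))))
  →9  S(S(S(S(add(S^4(Z), mul(Z, Z))))))
  →10  S(S(S(S(S(add(SSSZ, mul(Z, Z)))))))
  →11  S(S(S(S(S(S(add(SSZ, mul(Z, Z))))))))
  →12  S(S(S(S(S(S(S(add(SZ, mul(Z, Z)))))))))
  →13  S(S(S(S(S(S(S(S(add(Z, mul(Z, Z))))))))))
  →14  S(S(S(S(S(S(S(S(mul(Z, Z)))))))))
  →15  S^8(Z)

Term B:
  start: add(add(S^4(Z), SSSZ), add(SZ, Z))
  →1  add(S(add(SSSZ, SSSZ)), add(SZ, Z))
  →2  S(add(add(SSSZ, SSSZ), add(SZ, Z)))
  →3  S(add(S(add(SSZ, SSSZ)), add(SZ, Z)))
  →4  S(S(add(add(SSZ, SSSZ), add(SZ, Z))))
  →5  S(S(add(S(add(SZ, SSSZ)), add(SZ, Z))))
  →6  S(S(S(add(add(SZ, SSSZ), add(SZ, Z)))))
  →7  S(S(S(add(S(add(Z, SSSZ)), add(SZ, Z)))))
  →8  S(S(S(S(add(add(Z, SSSZ), add(SZ, Z))))))
  →9  S(S(S(S(add(SSSZ, add(SZ, Z))))))
  →10  S(S(S(S(S(add(SSZ, add(SZ, Z)))))))
  →11  S(S(S(S(S(S(add(SZ, add(SZ, Z))))))))
  →12  S(S(S(S(S(S(S(add(Z, add(SZ, Z)))))))))
  →13  S(S(S(S(S(S(S(add(SZ, Z))))))))
  →14  S(S(S(S(S(S(S(S(add(Z, Z)))))))))
  →15  S^8(Z)

Answer: SAME — A ⇓ S^8(Z), B ⇓ S^8(Z)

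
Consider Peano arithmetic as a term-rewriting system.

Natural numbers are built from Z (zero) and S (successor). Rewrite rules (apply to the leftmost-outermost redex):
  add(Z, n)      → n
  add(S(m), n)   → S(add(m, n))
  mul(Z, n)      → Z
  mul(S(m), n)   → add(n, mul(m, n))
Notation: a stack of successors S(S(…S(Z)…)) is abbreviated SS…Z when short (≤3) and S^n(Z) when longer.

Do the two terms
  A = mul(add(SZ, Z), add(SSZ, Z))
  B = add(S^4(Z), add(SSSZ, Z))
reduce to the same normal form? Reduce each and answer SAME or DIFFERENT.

Answer: DIFFERENT — A ⇓ SSZ, B ⇓ S^7(Z)

Derivation:
Term A:
  start: mul(add(SZ, Z), add(SSZ, Z))
  [1] mul(S(add(Z, Z)), add(SSZ, Z))
  [2] add(add(SSZ, Z), mul(add(Z, Z), add(SSZ, Z)))
  [3] add(S(add(SZ, Z)), mul(add(Z, Z), add(SSZ, Z)))
  [4] S(add(add(SZ, Z), mul(add(Z, Z), add(SSZ, Z))))
  [5] S(add(S(add(Z, Z)), mul(add(Z, Z), add(SSZ, Z))))
  [6] S(S(add(add(Z, Z), mul(add(Z, Z), add(SSZ, Z)))))
  [7] S(S(add(Z, mul(add(Z, Z), add(SSZ, Z)))))
  [8] S(S(mul(add(Z, Z), add(SSZ, Z))))
  [9] S(S(mul(Z, add(SSZ, Z))))
  [10] SSZ

Term B:
  start: add(S^4(Z), add(SSSZ, Z))
  [1] S(add(SSSZ, add(SSSZ, Z)))
  [2] S(S(add(SSZ, add(SSSZ, Z))))
  [3] S(S(S(add(SZ, add(SSSZ, Z)))))
  [4] S(S(S(S(add(Z, add(SSSZ, Z))))))
  [5] S(S(S(S(add(SSSZ, Z)))))
  [6] S(S(S(S(S(add(SSZ, Z))))))
  [7] S(S(S(S(S(S(add(SZ, Z)))))))
  [8] S(S(S(S(S(S(S(add(Z, Z))))))))
  [9] S^7(Z)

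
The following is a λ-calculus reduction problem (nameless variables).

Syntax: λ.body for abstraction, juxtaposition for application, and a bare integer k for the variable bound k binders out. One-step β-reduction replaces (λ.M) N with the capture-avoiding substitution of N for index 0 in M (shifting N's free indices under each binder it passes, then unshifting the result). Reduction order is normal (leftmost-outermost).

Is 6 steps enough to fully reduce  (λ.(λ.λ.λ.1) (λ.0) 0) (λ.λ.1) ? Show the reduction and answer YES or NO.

  start: (λ.(λ.λ.λ.1) (λ.0) 0) (λ.λ.1)
  [1] (λ.λ.λ.1) (λ.0) (λ.λ.1)
  [2] (λ.λ.1) (λ.λ.1)
  [3] λ.λ.λ.1

Answer: YES — reaches normal form λ.λ.λ.1 in 3 ≤ 6 steps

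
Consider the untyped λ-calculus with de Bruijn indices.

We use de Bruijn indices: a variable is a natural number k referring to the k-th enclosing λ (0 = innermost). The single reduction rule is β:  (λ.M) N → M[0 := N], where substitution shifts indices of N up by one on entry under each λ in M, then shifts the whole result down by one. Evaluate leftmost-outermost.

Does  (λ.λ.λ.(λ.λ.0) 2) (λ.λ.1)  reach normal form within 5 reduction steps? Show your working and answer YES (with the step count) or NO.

Answer: YES — reaches normal form λ.λ.λ.0 in 2 ≤ 5 steps

Reduction:
  start: (λ.λ.λ.(λ.λ.0) 2) (λ.λ.1)
  [1] λ.λ.(λ.λ.0) (λ.λ.1)
  [2] λ.λ.λ.0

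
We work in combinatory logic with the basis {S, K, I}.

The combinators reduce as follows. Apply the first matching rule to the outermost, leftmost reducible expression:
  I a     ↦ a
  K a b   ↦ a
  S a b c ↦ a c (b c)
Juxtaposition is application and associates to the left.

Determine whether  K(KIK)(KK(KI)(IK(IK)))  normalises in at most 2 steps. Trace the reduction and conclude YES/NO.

Answer: YES — reaches normal form I in 2 ≤ 2 steps

Reduction:
  start: K(KIK)(KK(KI)(IK(IK)))
  step 1: KIK
  step 2: I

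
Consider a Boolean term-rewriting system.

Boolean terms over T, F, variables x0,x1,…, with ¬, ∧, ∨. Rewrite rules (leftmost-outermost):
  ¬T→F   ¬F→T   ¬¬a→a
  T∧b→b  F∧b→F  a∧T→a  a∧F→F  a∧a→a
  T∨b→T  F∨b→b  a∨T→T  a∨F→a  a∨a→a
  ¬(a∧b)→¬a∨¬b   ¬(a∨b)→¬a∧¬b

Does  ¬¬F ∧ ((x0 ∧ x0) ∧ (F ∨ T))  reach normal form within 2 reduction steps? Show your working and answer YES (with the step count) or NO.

Answer: YES — reaches normal form F in 2 ≤ 2 steps

Reduction:
  start: ¬¬F ∧ ((x0 ∧ x0) ∧ (F ∨ T))
  →1  F ∧ ((x0 ∧ x0) ∧ (F ∨ T))
  →2  F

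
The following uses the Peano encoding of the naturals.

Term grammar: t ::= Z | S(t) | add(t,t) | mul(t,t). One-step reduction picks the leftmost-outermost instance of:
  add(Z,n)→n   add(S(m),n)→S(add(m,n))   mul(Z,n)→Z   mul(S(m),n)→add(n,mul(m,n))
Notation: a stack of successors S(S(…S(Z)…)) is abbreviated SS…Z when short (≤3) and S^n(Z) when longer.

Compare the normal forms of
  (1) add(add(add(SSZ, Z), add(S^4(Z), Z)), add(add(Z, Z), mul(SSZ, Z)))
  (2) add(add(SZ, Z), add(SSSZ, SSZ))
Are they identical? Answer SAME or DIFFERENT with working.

Answer: SAME — A ⇓ S^6(Z), B ⇓ S^6(Z)

Reduction:
Term A:
  start: add(add(add(SSZ, Z), add(S^4(Z), Z)), add(add(Z, Z), mul(SSZ, Z)))
  [1] add(add(S(add(SZ, Z)), add(S^4(Z), Z)), add(add(Z, Z), mul(SSZ, Z)))
  [2] add(S(add(add(SZ, Z), add(S^4(Z), Z))), add(add(Z, Z), mul(SSZ, Z)))
  [3] S(add(add(add(SZ, Z), add(S^4(Z), Z)), add(add(Z, Z), mul(SSZ, Z))))
  [4] S(add(add(S(add(Z, Z)), add(S^4(Z), Z)), add(add(Z, Z), mul(SSZ, Z))))
  [5] S(add(S(add(add(Z, Z), add(S^4(Z), Z))), add(add(Z, Z), mul(SSZ, Z))))
  [6] S(S(add(add(add(Z, Z), add(S^4(Z), Z)), add(add(Z, Z), mul(SSZ, Z)))))
  [7] S(S(add(add(Z, add(S^4(Z), Z)), add(add(Z, Z), mul(SSZ, Z)))))
  [8] S(S(add(add(S^4(Z), Z), add(add(Z, Z), mul(SSZ, Z)))))
  [9] S(S(add(S(add(SSSZ, Z)), add(add(Z, Z), mul(SSZ, Z)))))
  [10] S(S(S(add(add(SSSZ, Z), add(add(Z, Z), mul(SSZ, Z))))))
  [11] S(S(S(add(S(add(SSZ, Z)), add(add(Z, Z), mul(SSZ, Z))))))
  [12] S(S(S(S(add(add(SSZ, Z), add(add(Z, Z), mul(SSZ, Z)))))))
  [13] S(S(S(S(add(S(add(SZ, Z)), add(add(Z, Z), mul(SSZ, Z)))))))
  [14] S(S(S(S(S(add(add(SZ, Z), add(add(Z, Z), mul(SSZ, Z))))))))
  [15] S(S(S(S(S(add(S(add(Z, Z)), add(add(Z, Z), mul(SSZ, Z))))))))
  [16] S(S(S(S(S(S(add(add(Z, Z), add(add(Z, Z), mul(SSZ, Z)))))))))
  [17] S(S(S(S(S(S(add(Z, add(add(Z, Z), mul(SSZ, Z)))))))))
  [18] S(S(S(S(S(S(add(add(Z, Z), mul(SSZ, Z))))))))
  [19] S(S(S(S(S(S(add(Z, mul(SSZ, Z))))))))
  [20] S(S(S(S(S(S(mul(SSZ, Z)))))))
  [21] S(S(S(S(S(S(add(Z, mul(SZ, Z))))))))
  [22] S(S(S(S(S(S(mul(SZ, Z)))))))
  [23] S(S(S(S(S(S(add(Z, mul(Z, Z))))))))
  [24] S(S(S(S(S(S(mul(Z, Z)))))))
  [25] S^6(Z)

Term B:
  start: add(add(SZ, Z), add(SSSZ, SSZ))
  [1] add(S(add(Z, Z)), add(SSSZ, SSZ))
  [2] S(add(add(Z, Z), add(SSSZ, SSZ)))
  [3] S(add(Z, add(SSSZ, SSZ)))
  [4] S(add(SSSZ, SSZ))
  [5] S(S(add(SSZ, SSZ)))
  [6] S(S(S(add(SZ, SSZ))))
  [7] S(S(S(S(add(Z, SSZ)))))
  [8] S^6(Z)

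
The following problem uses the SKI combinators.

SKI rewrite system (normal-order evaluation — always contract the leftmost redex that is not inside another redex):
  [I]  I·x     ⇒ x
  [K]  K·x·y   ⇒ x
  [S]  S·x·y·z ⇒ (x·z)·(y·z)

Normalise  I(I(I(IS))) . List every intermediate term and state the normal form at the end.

  start: I(I(I(IS)))
  [1] I(I(IS))
  [2] I(IS)
  [3] IS
  [4] S

Answer: normal form = S  (in 4 steps)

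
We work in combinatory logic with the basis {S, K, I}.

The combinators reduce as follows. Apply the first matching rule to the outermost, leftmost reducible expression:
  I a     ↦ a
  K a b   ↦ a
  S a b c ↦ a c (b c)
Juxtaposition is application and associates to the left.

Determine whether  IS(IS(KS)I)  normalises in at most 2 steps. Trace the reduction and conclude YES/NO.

  start: IS(IS(KS)I)
  [1] S(IS(KS)I)
  [2] S(S(KS)I)

Answer: YES — reaches normal form S(S(KS)I) in 2 ≤ 2 steps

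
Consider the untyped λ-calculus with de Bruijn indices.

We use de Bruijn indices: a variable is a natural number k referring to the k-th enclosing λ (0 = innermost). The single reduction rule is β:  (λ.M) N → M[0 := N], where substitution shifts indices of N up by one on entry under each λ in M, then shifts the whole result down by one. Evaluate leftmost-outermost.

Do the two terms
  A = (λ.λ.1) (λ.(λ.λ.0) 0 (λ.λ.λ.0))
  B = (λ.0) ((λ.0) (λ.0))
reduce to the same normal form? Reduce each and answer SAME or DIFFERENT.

Answer: DIFFERENT — A ⇓ λ.λ.λ.λ.λ.0, B ⇓ λ.0

Reduction:
Term A:
  start: (λ.λ.1) (λ.(λ.λ.0) 0 (λ.λ.λ.0))
  step 1: λ.λ.(λ.λ.0) 0 (λ.λ.λ.0)
  step 2: λ.λ.(λ.0) (λ.λ.λ.0)
  step 3: λ.λ.λ.λ.λ.0

Term B:
  start: (λ.0) ((λ.0) (λ.0))
  step 1: (λ.0) (λ.0)
  step 2: λ.0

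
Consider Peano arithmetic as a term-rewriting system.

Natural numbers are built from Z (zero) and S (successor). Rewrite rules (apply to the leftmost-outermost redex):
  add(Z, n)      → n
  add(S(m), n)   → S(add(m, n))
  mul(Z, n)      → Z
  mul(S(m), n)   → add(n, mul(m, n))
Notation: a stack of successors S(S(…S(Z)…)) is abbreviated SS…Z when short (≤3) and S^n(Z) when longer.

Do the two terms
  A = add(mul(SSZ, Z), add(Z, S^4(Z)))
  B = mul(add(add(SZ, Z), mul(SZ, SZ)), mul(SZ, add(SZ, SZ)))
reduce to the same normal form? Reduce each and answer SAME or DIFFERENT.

Answer: SAME — A ⇓ S^4(Z), B ⇓ S^4(Z)

Derivation:
Term A:
  start: add(mul(SSZ, Z), add(Z, S^4(Z)))
  →1  add(add(Z, mul(SZ, Z)), add(Z, S^4(Z)))
  →2  add(mul(SZ, Z), add(Z, S^4(Z)))
  →3  add(add(Z, mul(Z, Z)), add(Z, S^4(Z)))
  →4  add(mul(Z, Z), add(Z, S^4(Z)))
  →5  add(Z, add(Z, S^4(Z)))
  →6  add(Z, S^4(Z))
  →7  S^4(Z)

Term B:
  start: mul(add(add(SZ, Z), mul(SZ, SZ)), mul(SZ, add(SZ, SZ)))
  →1  mul(add(S(add(Z, Z)), mul(SZ, SZ)), mul(SZ, add(SZ, SZ)))
  →2  mul(S(add(add(Z, Z), mul(SZ, SZ))), mul(SZ, add(SZ, SZ)))
  →3  add(mul(SZ, add(SZ, SZ)), mul(add(add(Z, Z), mul(SZ, SZ)), mul(SZ, add(SZ, SZ))))
  →4  add(add(add(SZ, SZ), mul(Z, add(SZ, SZ))), mul(add(add(Z, Z), mul(SZ, SZ)), mul(SZ, add(SZ, SZ))))
  →5  add(add(S(add(Z, SZ)), mul(Z, add(SZ, SZ))), mul(add(add(Z, Z), mul(SZ, SZ)), mul(SZ, add(SZ, SZ))))
  →6  add(S(add(add(Z, SZ), mul(Z, add(SZ, SZ)))), mul(add(add(Z, Z), mul(SZ, SZ)), mul(SZ, add(SZ, SZ))))
  →7  S(add(add(add(Z, SZ), mul(Z, add(SZ, SZ))), mul(add(add(Z, Z), mul(SZ, SZ)), mul(SZ, add(SZ, SZ)))))
  →8  S(add(add(SZ, mul(Z, add(SZ, SZ))), mul(add(add(Z, Z), mul(SZ, SZ)), mul(SZ, add(SZ, SZ)))))
  →9  S(add(S(add(Z, mul(Z, add(SZ, SZ)))), mul(add(add(Z, Z), mul(SZ, SZ)), mul(SZ, add(SZ, SZ)))))
  →10  S(S(add(add(Z, mul(Z, add(SZ, SZ))), mul(add(add(Z, Z), mul(SZ, SZ)), mul(SZ, add(SZ, SZ))))))
  →11  S(S(add(mul(Z, add(SZ, SZ)), mul(add(add(Z, Z), mul(SZ, SZ)), mul(SZ, add(SZ, SZ))))))
  →12  S(S(add(Z, mul(add(add(Z, Z), mul(SZ, SZ)), mul(SZ, add(SZ, SZ))))))
  →13  S(S(mul(add(add(Z, Z), mul(SZ, SZ)), mul(SZ, add(SZ, SZ)))))
  →14  S(S(mul(add(Z, mul(SZ, SZ)), mul(SZ, add(SZ, SZ)))))
  →15  S(S(mul(mul(SZ, SZ), mul(SZ, add(SZ, SZ)))))
  →16  S(S(mul(add(SZ, mul(Z, SZ)), mul(SZ, add(SZ, SZ)))))
  →17  S(S(mul(S(add(Z, mul(Z, SZ))), mul(SZ, add(SZ, SZ)))))
  →18  S(S(add(mul(SZ, add(SZ, SZ)), mul(add(Z, mul(Z, SZ)), mul(SZ, add(SZ, SZ))))))
  →19  S(S(add(add(add(SZ, SZ), mul(Z, add(SZ, SZ))), mul(add(Z, mul(Z, SZ)), mul(SZ, add(SZ, SZ))))))
  →20  S(S(add(add(S(add(Z, SZ)), mul(Z, add(SZ, SZ))), mul(add(Z, mul(Z, SZ)), mul(SZ, add(SZ, SZ))))))
  →21  S(S(add(S(add(add(Z, SZ), mul(Z, add(SZ, SZ)))), mul(add(Z, mul(Z, SZ)), mul(SZ, add(SZ, SZ))))))
  →22  S(S(S(add(add(add(Z, SZ), mul(Z, add(SZ, SZ))), mul(add(Z, mul(Z, SZ)), mul(SZ, add(SZ, SZ)))))))
  →23  S(S(S(add(add(SZ, mul(Z, add(SZ, SZ))), mul(add(Z, mul(Z, SZ)), mul(SZ, add(SZ, SZ)))))))
  →24  S(S(S(add(S(add(Z, mul(Z, add(SZ, SZ)))), mul(add(Z, mul(Z, SZ)), mul(SZ, add(SZ, SZ)))))))
  →25  S(S(S(S(add(add(Z, mul(Z, add(SZ, SZ))), mul(add(Z, mul(Z, SZ)), mul(SZ, add(SZ, SZ))))))))
  →26  S(S(S(S(add(mul(Z, add(SZ, SZ)), mul(add(Z, mul(Z, SZ)), mul(SZ, add(SZ, SZ))))))))
  →27  S(S(S(S(add(Z, mul(add(Z, mul(Z, SZ)), mul(SZ, add(SZ, SZ))))))))
  →28  S(S(S(S(mul(add(Z, mul(Z, SZ)), mul(SZ, add(SZ, SZ)))))))
  →29  S(S(S(S(mul(mul(Z, SZ), mul(SZ, add(SZ, SZ)))))))
  →30  S(S(S(S(mul(Z, mul(SZ, add(SZ, SZ)))))))
  →31  S^4(Z)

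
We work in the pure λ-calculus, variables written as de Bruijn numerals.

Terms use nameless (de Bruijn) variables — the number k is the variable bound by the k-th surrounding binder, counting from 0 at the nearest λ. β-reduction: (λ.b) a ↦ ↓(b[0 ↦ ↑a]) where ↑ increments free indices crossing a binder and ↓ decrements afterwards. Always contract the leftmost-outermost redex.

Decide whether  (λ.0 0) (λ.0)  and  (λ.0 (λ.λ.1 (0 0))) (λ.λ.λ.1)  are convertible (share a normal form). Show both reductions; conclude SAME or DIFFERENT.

Answer: DIFFERENT — A ⇓ λ.0, B ⇓ λ.λ.1

Derivation:
Term A:
  start: (λ.0 0) (λ.0)
  [1] (λ.0) (λ.0)
  [2] λ.0

Term B:
  start: (λ.0 (λ.λ.1 (0 0))) (λ.λ.λ.1)
  [1] (λ.λ.λ.1) (λ.λ.1 (0 0))
  [2] λ.λ.1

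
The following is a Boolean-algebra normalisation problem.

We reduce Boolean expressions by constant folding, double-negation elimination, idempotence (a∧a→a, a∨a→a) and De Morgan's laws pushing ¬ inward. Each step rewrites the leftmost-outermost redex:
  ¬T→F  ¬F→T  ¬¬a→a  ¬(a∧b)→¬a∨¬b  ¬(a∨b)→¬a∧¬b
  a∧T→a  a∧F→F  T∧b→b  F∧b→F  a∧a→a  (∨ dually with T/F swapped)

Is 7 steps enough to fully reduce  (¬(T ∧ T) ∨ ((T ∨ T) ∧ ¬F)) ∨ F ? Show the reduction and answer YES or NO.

  start: (¬(T ∧ T) ∨ ((T ∨ T) ∧ ¬F)) ∨ F
  step 1: ¬(T ∧ T) ∨ ((T ∨ T) ∧ ¬F)
  step 2: (¬T ∨ ¬T) ∨ ((T ∨ T) ∧ ¬F)
  step 3: ¬T ∨ ((T ∨ T) ∧ ¬F)
  step 4: F ∨ ((T ∨ T) ∧ ¬F)
  step 5: (T ∨ T) ∧ ¬F
  step 6: T ∧ ¬F
  step 7: ¬F

Answer: NO — after 7 steps the term is ¬F, not yet normal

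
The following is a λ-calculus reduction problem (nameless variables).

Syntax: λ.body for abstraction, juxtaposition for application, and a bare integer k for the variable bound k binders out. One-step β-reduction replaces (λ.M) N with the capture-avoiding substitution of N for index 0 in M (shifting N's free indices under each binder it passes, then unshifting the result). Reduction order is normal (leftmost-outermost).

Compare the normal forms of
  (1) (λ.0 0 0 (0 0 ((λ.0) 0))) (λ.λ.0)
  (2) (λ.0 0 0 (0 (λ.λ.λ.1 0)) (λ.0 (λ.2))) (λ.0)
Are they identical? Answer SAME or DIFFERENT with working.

Answer: DIFFERENT — A ⇓ λ.0, B ⇓ λ.λ.1 0

Derivation:
Term A:
  start: (λ.0 0 0 (0 0 ((λ.0) 0))) (λ.λ.0)
  [1] (λ.λ.0) (λ.λ.0) (λ.λ.0) ((λ.λ.0) (λ.λ.0) ((λ.0) (λ.λ.0)))
  [2] (λ.0) (λ.λ.0) ((λ.λ.0) (λ.λ.0) ((λ.0) (λ.λ.0)))
  [3] (λ.λ.0) ((λ.λ.0) (λ.λ.0) ((λ.0) (λ.λ.0)))
  [4] λ.0

Term B:
  start: (λ.0 0 0 (0 (λ.λ.λ.1 0)) (λ.0 (λ.2))) (λ.0)
  [1] (λ.0) (λ.0) (λ.0) ((λ.0) (λ.λ.λ.1 0)) (λ.0 (λ.λ.0))
  [2] (λ.0) (λ.0) ((λ.0) (λ.λ.λ.1 0)) (λ.0 (λ.λ.0))
  [3] (λ.0) ((λ.0) (λ.λ.λ.1 0)) (λ.0 (λ.λ.0))
  [4] (λ.0) (λ.λ.λ.1 0) (λ.0 (λ.λ.0))
  [5] (λ.λ.λ.1 0) (λ.0 (λ.λ.0))
  [6] λ.λ.1 0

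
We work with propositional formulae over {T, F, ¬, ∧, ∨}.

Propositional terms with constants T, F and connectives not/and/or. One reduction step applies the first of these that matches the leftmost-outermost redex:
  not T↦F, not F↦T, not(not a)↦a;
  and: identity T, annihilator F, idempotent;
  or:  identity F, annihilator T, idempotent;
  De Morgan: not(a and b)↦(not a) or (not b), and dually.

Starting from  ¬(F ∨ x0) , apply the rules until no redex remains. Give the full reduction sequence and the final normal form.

Answer: normal form = ¬x0  (in 3 steps)

Reduction:
  start: ¬(F ∨ x0)
  →1  ¬F ∧ ¬x0
  →2  T ∧ ¬x0
  →3  ¬x0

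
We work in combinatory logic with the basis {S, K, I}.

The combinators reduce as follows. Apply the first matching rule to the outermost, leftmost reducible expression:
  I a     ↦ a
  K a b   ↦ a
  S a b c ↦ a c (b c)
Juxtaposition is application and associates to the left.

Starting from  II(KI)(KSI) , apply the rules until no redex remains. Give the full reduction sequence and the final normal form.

Answer: normal form = I  (in 3 steps)

Reduction:
  start: II(KI)(KSI)
  [1] I(KI)(KSI)
  [2] KI(KSI)
  [3] I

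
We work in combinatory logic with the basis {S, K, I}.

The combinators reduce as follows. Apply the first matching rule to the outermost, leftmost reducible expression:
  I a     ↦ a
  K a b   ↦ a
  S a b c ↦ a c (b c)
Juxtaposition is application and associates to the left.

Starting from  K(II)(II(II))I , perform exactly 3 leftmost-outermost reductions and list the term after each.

  start: K(II)(II(II))I
  →1  III
  →2  II
  →3  I

Answer: after 3 steps: I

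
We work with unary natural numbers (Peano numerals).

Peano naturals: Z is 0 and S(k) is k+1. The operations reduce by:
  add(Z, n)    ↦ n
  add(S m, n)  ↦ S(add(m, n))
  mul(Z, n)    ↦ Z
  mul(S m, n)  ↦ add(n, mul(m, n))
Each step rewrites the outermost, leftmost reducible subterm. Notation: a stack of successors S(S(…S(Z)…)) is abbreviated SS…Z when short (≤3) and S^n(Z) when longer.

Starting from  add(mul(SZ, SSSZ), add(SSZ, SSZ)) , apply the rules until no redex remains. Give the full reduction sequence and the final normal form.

  start: add(mul(SZ, SSSZ), add(SSZ, SSZ))
  [1] add(add(SSSZ, mul(Z, SSSZ)), add(SSZ, SSZ))
  [2] add(S(add(SSZ, mul(Z, SSSZ))), add(SSZ, SSZ))
  [3] S(add(add(SSZ, mul(Z, SSSZ)), add(SSZ, SSZ)))
  [4] S(add(S(add(SZ, mul(Z, SSSZ))), add(SSZ, SSZ)))
  [5] S(S(add(add(SZ, mul(Z, SSSZ)), add(SSZ, SSZ))))
  [6] S(S(add(S(add(Z, mul(Z, SSSZ))), add(SSZ, SSZ))))
  [7] S(S(S(add(add(Z, mul(Z, SSSZ)), add(SSZ, SSZ)))))
  [8] S(S(S(add(mul(Z, SSSZ), add(SSZ, SSZ)))))
  [9] S(S(S(add(Z, add(SSZ, SSZ)))))
  [10] S(S(S(add(SSZ, SSZ))))
  [11] S(S(S(S(add(SZ, SSZ)))))
  [12] S(S(S(S(S(add(Z, SSZ))))))
  [13] S^7(Z)

Answer: normal form = S^7(Z)  (in 13 steps)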